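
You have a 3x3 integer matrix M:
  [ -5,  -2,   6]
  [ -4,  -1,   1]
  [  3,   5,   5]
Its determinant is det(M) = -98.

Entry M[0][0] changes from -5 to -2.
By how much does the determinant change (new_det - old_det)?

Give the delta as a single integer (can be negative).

Cofactor C_00 = -10
Entry delta = -2 - -5 = 3
Det delta = entry_delta * cofactor = 3 * -10 = -30

Answer: -30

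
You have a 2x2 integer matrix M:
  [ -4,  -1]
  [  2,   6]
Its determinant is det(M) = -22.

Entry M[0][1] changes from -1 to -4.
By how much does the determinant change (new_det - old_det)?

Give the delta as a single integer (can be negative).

Answer: 6

Derivation:
Cofactor C_01 = -2
Entry delta = -4 - -1 = -3
Det delta = entry_delta * cofactor = -3 * -2 = 6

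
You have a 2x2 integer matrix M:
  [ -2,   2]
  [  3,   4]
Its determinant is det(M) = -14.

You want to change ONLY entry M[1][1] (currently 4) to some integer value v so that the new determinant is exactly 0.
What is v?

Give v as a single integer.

det is linear in entry M[1][1]: det = old_det + (v - 4) * C_11
Cofactor C_11 = -2
Want det = 0: -14 + (v - 4) * -2 = 0
  (v - 4) = 14 / -2 = -7
  v = 4 + (-7) = -3

Answer: -3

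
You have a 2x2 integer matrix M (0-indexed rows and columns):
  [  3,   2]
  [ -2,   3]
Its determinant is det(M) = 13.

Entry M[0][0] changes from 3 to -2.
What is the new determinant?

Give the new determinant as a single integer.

det is linear in row 0: changing M[0][0] by delta changes det by delta * cofactor(0,0).
Cofactor C_00 = (-1)^(0+0) * minor(0,0) = 3
Entry delta = -2 - 3 = -5
Det delta = -5 * 3 = -15
New det = 13 + -15 = -2

Answer: -2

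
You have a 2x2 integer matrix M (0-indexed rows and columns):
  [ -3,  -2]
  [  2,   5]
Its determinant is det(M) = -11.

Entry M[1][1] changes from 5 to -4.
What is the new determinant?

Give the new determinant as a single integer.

det is linear in row 1: changing M[1][1] by delta changes det by delta * cofactor(1,1).
Cofactor C_11 = (-1)^(1+1) * minor(1,1) = -3
Entry delta = -4 - 5 = -9
Det delta = -9 * -3 = 27
New det = -11 + 27 = 16

Answer: 16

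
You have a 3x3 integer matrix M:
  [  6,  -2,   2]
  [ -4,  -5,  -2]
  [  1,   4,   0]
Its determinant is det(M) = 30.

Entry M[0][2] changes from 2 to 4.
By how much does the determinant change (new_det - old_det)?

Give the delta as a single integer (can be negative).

Cofactor C_02 = -11
Entry delta = 4 - 2 = 2
Det delta = entry_delta * cofactor = 2 * -11 = -22

Answer: -22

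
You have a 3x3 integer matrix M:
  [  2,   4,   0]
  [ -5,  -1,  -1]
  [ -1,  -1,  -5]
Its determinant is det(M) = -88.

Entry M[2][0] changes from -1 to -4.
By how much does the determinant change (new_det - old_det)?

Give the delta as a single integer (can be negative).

Cofactor C_20 = -4
Entry delta = -4 - -1 = -3
Det delta = entry_delta * cofactor = -3 * -4 = 12

Answer: 12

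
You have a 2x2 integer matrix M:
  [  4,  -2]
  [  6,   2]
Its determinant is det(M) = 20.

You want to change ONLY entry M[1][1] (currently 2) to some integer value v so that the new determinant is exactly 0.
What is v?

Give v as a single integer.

det is linear in entry M[1][1]: det = old_det + (v - 2) * C_11
Cofactor C_11 = 4
Want det = 0: 20 + (v - 2) * 4 = 0
  (v - 2) = -20 / 4 = -5
  v = 2 + (-5) = -3

Answer: -3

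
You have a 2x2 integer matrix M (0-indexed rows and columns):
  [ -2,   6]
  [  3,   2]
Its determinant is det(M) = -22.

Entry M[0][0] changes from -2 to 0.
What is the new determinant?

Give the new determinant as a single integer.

Answer: -18

Derivation:
det is linear in row 0: changing M[0][0] by delta changes det by delta * cofactor(0,0).
Cofactor C_00 = (-1)^(0+0) * minor(0,0) = 2
Entry delta = 0 - -2 = 2
Det delta = 2 * 2 = 4
New det = -22 + 4 = -18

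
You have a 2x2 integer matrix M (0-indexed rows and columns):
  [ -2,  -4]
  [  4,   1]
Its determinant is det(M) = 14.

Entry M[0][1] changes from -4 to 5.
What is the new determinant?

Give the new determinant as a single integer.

Answer: -22

Derivation:
det is linear in row 0: changing M[0][1] by delta changes det by delta * cofactor(0,1).
Cofactor C_01 = (-1)^(0+1) * minor(0,1) = -4
Entry delta = 5 - -4 = 9
Det delta = 9 * -4 = -36
New det = 14 + -36 = -22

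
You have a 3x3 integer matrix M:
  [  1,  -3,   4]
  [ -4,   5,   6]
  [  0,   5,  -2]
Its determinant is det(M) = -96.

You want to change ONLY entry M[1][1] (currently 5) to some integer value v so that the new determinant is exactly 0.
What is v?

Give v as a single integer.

Answer: -43

Derivation:
det is linear in entry M[1][1]: det = old_det + (v - 5) * C_11
Cofactor C_11 = -2
Want det = 0: -96 + (v - 5) * -2 = 0
  (v - 5) = 96 / -2 = -48
  v = 5 + (-48) = -43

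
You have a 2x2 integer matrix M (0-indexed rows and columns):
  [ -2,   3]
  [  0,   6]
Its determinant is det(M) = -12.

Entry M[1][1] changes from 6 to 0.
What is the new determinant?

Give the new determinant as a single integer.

Answer: 0

Derivation:
det is linear in row 1: changing M[1][1] by delta changes det by delta * cofactor(1,1).
Cofactor C_11 = (-1)^(1+1) * minor(1,1) = -2
Entry delta = 0 - 6 = -6
Det delta = -6 * -2 = 12
New det = -12 + 12 = 0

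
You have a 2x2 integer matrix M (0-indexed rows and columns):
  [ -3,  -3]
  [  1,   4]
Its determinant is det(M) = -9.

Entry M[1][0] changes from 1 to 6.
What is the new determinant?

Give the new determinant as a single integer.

det is linear in row 1: changing M[1][0] by delta changes det by delta * cofactor(1,0).
Cofactor C_10 = (-1)^(1+0) * minor(1,0) = 3
Entry delta = 6 - 1 = 5
Det delta = 5 * 3 = 15
New det = -9 + 15 = 6

Answer: 6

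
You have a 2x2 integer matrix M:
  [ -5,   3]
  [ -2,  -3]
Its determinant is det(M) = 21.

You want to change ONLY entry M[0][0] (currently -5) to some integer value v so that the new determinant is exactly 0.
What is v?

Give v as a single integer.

Answer: 2

Derivation:
det is linear in entry M[0][0]: det = old_det + (v - -5) * C_00
Cofactor C_00 = -3
Want det = 0: 21 + (v - -5) * -3 = 0
  (v - -5) = -21 / -3 = 7
  v = -5 + (7) = 2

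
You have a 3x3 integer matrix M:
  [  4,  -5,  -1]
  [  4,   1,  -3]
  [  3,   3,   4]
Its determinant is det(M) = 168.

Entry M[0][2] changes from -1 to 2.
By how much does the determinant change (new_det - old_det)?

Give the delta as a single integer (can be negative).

Answer: 27

Derivation:
Cofactor C_02 = 9
Entry delta = 2 - -1 = 3
Det delta = entry_delta * cofactor = 3 * 9 = 27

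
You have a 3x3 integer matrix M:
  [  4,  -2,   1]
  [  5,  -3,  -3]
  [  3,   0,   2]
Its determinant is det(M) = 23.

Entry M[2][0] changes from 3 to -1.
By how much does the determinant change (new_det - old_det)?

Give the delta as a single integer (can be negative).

Answer: -36

Derivation:
Cofactor C_20 = 9
Entry delta = -1 - 3 = -4
Det delta = entry_delta * cofactor = -4 * 9 = -36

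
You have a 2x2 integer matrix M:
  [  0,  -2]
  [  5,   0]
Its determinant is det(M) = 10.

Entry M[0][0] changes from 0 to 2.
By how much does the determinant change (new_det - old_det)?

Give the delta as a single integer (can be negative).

Answer: 0

Derivation:
Cofactor C_00 = 0
Entry delta = 2 - 0 = 2
Det delta = entry_delta * cofactor = 2 * 0 = 0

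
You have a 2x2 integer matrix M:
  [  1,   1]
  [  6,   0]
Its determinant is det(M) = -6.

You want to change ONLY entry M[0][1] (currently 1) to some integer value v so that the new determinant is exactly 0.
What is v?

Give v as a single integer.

det is linear in entry M[0][1]: det = old_det + (v - 1) * C_01
Cofactor C_01 = -6
Want det = 0: -6 + (v - 1) * -6 = 0
  (v - 1) = 6 / -6 = -1
  v = 1 + (-1) = 0

Answer: 0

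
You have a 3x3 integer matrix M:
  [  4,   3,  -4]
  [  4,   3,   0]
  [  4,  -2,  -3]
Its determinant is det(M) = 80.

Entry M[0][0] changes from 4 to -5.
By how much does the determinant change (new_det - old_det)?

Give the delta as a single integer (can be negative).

Answer: 81

Derivation:
Cofactor C_00 = -9
Entry delta = -5 - 4 = -9
Det delta = entry_delta * cofactor = -9 * -9 = 81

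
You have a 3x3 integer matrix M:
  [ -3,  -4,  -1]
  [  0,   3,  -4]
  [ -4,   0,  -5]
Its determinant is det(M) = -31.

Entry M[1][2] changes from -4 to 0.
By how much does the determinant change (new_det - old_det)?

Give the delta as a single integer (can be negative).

Cofactor C_12 = 16
Entry delta = 0 - -4 = 4
Det delta = entry_delta * cofactor = 4 * 16 = 64

Answer: 64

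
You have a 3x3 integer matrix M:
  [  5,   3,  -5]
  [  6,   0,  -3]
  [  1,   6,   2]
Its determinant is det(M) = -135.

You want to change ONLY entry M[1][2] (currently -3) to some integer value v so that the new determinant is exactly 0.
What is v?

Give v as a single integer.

Answer: -8

Derivation:
det is linear in entry M[1][2]: det = old_det + (v - -3) * C_12
Cofactor C_12 = -27
Want det = 0: -135 + (v - -3) * -27 = 0
  (v - -3) = 135 / -27 = -5
  v = -3 + (-5) = -8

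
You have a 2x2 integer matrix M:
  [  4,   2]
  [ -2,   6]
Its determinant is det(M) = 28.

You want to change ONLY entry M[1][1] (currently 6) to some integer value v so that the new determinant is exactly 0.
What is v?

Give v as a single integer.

det is linear in entry M[1][1]: det = old_det + (v - 6) * C_11
Cofactor C_11 = 4
Want det = 0: 28 + (v - 6) * 4 = 0
  (v - 6) = -28 / 4 = -7
  v = 6 + (-7) = -1

Answer: -1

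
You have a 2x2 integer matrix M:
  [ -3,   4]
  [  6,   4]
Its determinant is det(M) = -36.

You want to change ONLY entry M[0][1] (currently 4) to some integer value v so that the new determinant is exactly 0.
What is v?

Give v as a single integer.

det is linear in entry M[0][1]: det = old_det + (v - 4) * C_01
Cofactor C_01 = -6
Want det = 0: -36 + (v - 4) * -6 = 0
  (v - 4) = 36 / -6 = -6
  v = 4 + (-6) = -2

Answer: -2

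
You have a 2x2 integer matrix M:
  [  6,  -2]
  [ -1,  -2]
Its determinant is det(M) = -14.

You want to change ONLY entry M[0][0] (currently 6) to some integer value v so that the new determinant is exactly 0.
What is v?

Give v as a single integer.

Answer: -1

Derivation:
det is linear in entry M[0][0]: det = old_det + (v - 6) * C_00
Cofactor C_00 = -2
Want det = 0: -14 + (v - 6) * -2 = 0
  (v - 6) = 14 / -2 = -7
  v = 6 + (-7) = -1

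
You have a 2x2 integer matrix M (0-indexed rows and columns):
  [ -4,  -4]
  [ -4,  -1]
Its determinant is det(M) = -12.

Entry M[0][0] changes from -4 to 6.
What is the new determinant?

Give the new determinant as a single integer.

det is linear in row 0: changing M[0][0] by delta changes det by delta * cofactor(0,0).
Cofactor C_00 = (-1)^(0+0) * minor(0,0) = -1
Entry delta = 6 - -4 = 10
Det delta = 10 * -1 = -10
New det = -12 + -10 = -22

Answer: -22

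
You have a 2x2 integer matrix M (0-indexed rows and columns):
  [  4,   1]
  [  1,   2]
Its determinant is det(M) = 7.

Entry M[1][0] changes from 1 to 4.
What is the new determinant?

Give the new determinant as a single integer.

det is linear in row 1: changing M[1][0] by delta changes det by delta * cofactor(1,0).
Cofactor C_10 = (-1)^(1+0) * minor(1,0) = -1
Entry delta = 4 - 1 = 3
Det delta = 3 * -1 = -3
New det = 7 + -3 = 4

Answer: 4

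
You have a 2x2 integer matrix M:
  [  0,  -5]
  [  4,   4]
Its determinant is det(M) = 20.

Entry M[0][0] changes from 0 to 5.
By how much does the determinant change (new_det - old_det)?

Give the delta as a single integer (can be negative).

Cofactor C_00 = 4
Entry delta = 5 - 0 = 5
Det delta = entry_delta * cofactor = 5 * 4 = 20

Answer: 20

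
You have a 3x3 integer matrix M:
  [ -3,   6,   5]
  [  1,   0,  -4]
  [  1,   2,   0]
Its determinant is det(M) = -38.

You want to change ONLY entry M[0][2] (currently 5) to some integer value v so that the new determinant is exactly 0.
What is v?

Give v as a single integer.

Answer: 24

Derivation:
det is linear in entry M[0][2]: det = old_det + (v - 5) * C_02
Cofactor C_02 = 2
Want det = 0: -38 + (v - 5) * 2 = 0
  (v - 5) = 38 / 2 = 19
  v = 5 + (19) = 24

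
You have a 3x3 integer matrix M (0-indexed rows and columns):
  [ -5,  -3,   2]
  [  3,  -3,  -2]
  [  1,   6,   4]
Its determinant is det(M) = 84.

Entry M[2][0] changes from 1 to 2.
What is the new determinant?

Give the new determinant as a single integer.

det is linear in row 2: changing M[2][0] by delta changes det by delta * cofactor(2,0).
Cofactor C_20 = (-1)^(2+0) * minor(2,0) = 12
Entry delta = 2 - 1 = 1
Det delta = 1 * 12 = 12
New det = 84 + 12 = 96

Answer: 96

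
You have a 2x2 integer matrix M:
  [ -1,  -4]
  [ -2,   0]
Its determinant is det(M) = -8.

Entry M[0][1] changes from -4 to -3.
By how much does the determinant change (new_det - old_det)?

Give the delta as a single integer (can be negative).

Answer: 2

Derivation:
Cofactor C_01 = 2
Entry delta = -3 - -4 = 1
Det delta = entry_delta * cofactor = 1 * 2 = 2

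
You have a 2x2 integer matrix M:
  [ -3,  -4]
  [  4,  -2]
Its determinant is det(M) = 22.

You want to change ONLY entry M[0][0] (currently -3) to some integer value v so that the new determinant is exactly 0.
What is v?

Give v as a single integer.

Answer: 8

Derivation:
det is linear in entry M[0][0]: det = old_det + (v - -3) * C_00
Cofactor C_00 = -2
Want det = 0: 22 + (v - -3) * -2 = 0
  (v - -3) = -22 / -2 = 11
  v = -3 + (11) = 8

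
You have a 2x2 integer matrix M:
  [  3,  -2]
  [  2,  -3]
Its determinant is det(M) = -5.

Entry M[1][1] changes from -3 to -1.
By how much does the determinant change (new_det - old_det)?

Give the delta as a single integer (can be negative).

Answer: 6

Derivation:
Cofactor C_11 = 3
Entry delta = -1 - -3 = 2
Det delta = entry_delta * cofactor = 2 * 3 = 6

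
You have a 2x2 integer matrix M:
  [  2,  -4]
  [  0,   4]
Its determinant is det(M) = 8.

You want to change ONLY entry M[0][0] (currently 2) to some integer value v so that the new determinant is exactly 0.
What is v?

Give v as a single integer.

det is linear in entry M[0][0]: det = old_det + (v - 2) * C_00
Cofactor C_00 = 4
Want det = 0: 8 + (v - 2) * 4 = 0
  (v - 2) = -8 / 4 = -2
  v = 2 + (-2) = 0

Answer: 0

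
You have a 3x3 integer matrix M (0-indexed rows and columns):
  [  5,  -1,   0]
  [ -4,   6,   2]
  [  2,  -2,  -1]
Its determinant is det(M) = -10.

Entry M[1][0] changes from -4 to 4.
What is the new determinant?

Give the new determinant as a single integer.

det is linear in row 1: changing M[1][0] by delta changes det by delta * cofactor(1,0).
Cofactor C_10 = (-1)^(1+0) * minor(1,0) = -1
Entry delta = 4 - -4 = 8
Det delta = 8 * -1 = -8
New det = -10 + -8 = -18

Answer: -18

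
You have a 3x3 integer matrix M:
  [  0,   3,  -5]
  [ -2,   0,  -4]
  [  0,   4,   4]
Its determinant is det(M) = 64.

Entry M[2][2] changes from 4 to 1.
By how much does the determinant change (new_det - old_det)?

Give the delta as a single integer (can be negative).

Answer: -18

Derivation:
Cofactor C_22 = 6
Entry delta = 1 - 4 = -3
Det delta = entry_delta * cofactor = -3 * 6 = -18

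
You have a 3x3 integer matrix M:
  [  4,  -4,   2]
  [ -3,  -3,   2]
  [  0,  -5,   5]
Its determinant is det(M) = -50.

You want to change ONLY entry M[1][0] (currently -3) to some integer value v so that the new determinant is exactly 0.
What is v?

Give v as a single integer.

det is linear in entry M[1][0]: det = old_det + (v - -3) * C_10
Cofactor C_10 = 10
Want det = 0: -50 + (v - -3) * 10 = 0
  (v - -3) = 50 / 10 = 5
  v = -3 + (5) = 2

Answer: 2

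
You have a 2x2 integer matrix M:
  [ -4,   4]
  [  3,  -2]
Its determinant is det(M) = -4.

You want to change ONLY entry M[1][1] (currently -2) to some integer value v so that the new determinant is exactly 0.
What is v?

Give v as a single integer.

Answer: -3

Derivation:
det is linear in entry M[1][1]: det = old_det + (v - -2) * C_11
Cofactor C_11 = -4
Want det = 0: -4 + (v - -2) * -4 = 0
  (v - -2) = 4 / -4 = -1
  v = -2 + (-1) = -3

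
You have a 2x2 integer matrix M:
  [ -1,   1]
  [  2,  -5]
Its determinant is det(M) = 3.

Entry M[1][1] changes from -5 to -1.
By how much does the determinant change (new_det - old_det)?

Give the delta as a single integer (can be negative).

Answer: -4

Derivation:
Cofactor C_11 = -1
Entry delta = -1 - -5 = 4
Det delta = entry_delta * cofactor = 4 * -1 = -4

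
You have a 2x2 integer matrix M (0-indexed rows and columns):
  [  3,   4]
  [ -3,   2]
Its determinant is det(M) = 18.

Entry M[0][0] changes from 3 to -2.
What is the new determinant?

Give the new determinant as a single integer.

det is linear in row 0: changing M[0][0] by delta changes det by delta * cofactor(0,0).
Cofactor C_00 = (-1)^(0+0) * minor(0,0) = 2
Entry delta = -2 - 3 = -5
Det delta = -5 * 2 = -10
New det = 18 + -10 = 8

Answer: 8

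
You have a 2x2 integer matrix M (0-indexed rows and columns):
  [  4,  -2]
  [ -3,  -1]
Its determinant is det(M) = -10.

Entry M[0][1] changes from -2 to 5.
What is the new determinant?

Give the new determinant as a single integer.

det is linear in row 0: changing M[0][1] by delta changes det by delta * cofactor(0,1).
Cofactor C_01 = (-1)^(0+1) * minor(0,1) = 3
Entry delta = 5 - -2 = 7
Det delta = 7 * 3 = 21
New det = -10 + 21 = 11

Answer: 11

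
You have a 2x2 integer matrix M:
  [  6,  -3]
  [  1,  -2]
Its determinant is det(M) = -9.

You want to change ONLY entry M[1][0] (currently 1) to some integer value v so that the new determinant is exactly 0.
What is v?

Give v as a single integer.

Answer: 4

Derivation:
det is linear in entry M[1][0]: det = old_det + (v - 1) * C_10
Cofactor C_10 = 3
Want det = 0: -9 + (v - 1) * 3 = 0
  (v - 1) = 9 / 3 = 3
  v = 1 + (3) = 4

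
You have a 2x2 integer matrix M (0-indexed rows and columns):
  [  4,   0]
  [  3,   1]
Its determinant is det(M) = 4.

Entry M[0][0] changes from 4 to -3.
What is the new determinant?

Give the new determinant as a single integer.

det is linear in row 0: changing M[0][0] by delta changes det by delta * cofactor(0,0).
Cofactor C_00 = (-1)^(0+0) * minor(0,0) = 1
Entry delta = -3 - 4 = -7
Det delta = -7 * 1 = -7
New det = 4 + -7 = -3

Answer: -3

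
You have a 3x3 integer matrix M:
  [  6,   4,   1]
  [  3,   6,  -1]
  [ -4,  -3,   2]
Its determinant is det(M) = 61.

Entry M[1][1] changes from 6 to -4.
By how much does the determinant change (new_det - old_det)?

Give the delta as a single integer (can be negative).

Cofactor C_11 = 16
Entry delta = -4 - 6 = -10
Det delta = entry_delta * cofactor = -10 * 16 = -160

Answer: -160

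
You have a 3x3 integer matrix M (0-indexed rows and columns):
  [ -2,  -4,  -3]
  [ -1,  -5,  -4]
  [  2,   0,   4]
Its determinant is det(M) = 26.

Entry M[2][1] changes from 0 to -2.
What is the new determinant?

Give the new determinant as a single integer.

det is linear in row 2: changing M[2][1] by delta changes det by delta * cofactor(2,1).
Cofactor C_21 = (-1)^(2+1) * minor(2,1) = -5
Entry delta = -2 - 0 = -2
Det delta = -2 * -5 = 10
New det = 26 + 10 = 36

Answer: 36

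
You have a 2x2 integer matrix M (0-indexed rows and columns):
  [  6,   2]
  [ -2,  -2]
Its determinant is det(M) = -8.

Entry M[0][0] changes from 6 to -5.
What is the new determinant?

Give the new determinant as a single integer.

det is linear in row 0: changing M[0][0] by delta changes det by delta * cofactor(0,0).
Cofactor C_00 = (-1)^(0+0) * minor(0,0) = -2
Entry delta = -5 - 6 = -11
Det delta = -11 * -2 = 22
New det = -8 + 22 = 14

Answer: 14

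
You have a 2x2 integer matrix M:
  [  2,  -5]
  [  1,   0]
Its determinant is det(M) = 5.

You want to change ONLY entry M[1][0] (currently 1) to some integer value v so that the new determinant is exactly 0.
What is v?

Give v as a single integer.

Answer: 0

Derivation:
det is linear in entry M[1][0]: det = old_det + (v - 1) * C_10
Cofactor C_10 = 5
Want det = 0: 5 + (v - 1) * 5 = 0
  (v - 1) = -5 / 5 = -1
  v = 1 + (-1) = 0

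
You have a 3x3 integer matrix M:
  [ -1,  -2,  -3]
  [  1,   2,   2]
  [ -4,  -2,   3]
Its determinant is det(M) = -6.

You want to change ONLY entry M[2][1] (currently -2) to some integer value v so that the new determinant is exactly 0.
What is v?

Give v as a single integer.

Answer: -8

Derivation:
det is linear in entry M[2][1]: det = old_det + (v - -2) * C_21
Cofactor C_21 = -1
Want det = 0: -6 + (v - -2) * -1 = 0
  (v - -2) = 6 / -1 = -6
  v = -2 + (-6) = -8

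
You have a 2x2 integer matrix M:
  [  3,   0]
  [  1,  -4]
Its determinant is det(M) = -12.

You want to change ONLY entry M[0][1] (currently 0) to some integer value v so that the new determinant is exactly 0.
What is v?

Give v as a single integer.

Answer: -12

Derivation:
det is linear in entry M[0][1]: det = old_det + (v - 0) * C_01
Cofactor C_01 = -1
Want det = 0: -12 + (v - 0) * -1 = 0
  (v - 0) = 12 / -1 = -12
  v = 0 + (-12) = -12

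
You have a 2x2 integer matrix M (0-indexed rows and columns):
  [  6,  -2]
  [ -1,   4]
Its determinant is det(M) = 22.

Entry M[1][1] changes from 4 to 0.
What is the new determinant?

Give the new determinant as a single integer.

det is linear in row 1: changing M[1][1] by delta changes det by delta * cofactor(1,1).
Cofactor C_11 = (-1)^(1+1) * minor(1,1) = 6
Entry delta = 0 - 4 = -4
Det delta = -4 * 6 = -24
New det = 22 + -24 = -2

Answer: -2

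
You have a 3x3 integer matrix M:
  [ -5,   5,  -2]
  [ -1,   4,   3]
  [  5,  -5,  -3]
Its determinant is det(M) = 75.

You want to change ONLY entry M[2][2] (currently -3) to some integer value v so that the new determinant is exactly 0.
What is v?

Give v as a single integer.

det is linear in entry M[2][2]: det = old_det + (v - -3) * C_22
Cofactor C_22 = -15
Want det = 0: 75 + (v - -3) * -15 = 0
  (v - -3) = -75 / -15 = 5
  v = -3 + (5) = 2

Answer: 2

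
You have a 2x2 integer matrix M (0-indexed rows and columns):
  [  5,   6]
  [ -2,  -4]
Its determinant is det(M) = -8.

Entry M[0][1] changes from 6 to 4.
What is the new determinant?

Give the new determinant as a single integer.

Answer: -12

Derivation:
det is linear in row 0: changing M[0][1] by delta changes det by delta * cofactor(0,1).
Cofactor C_01 = (-1)^(0+1) * minor(0,1) = 2
Entry delta = 4 - 6 = -2
Det delta = -2 * 2 = -4
New det = -8 + -4 = -12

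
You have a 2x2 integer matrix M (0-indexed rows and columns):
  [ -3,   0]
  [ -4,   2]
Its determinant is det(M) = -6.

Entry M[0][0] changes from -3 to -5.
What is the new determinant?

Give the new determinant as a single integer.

Answer: -10

Derivation:
det is linear in row 0: changing M[0][0] by delta changes det by delta * cofactor(0,0).
Cofactor C_00 = (-1)^(0+0) * minor(0,0) = 2
Entry delta = -5 - -3 = -2
Det delta = -2 * 2 = -4
New det = -6 + -4 = -10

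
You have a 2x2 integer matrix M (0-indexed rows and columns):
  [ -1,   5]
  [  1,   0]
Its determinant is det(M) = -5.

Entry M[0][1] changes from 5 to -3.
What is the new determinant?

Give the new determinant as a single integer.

Answer: 3

Derivation:
det is linear in row 0: changing M[0][1] by delta changes det by delta * cofactor(0,1).
Cofactor C_01 = (-1)^(0+1) * minor(0,1) = -1
Entry delta = -3 - 5 = -8
Det delta = -8 * -1 = 8
New det = -5 + 8 = 3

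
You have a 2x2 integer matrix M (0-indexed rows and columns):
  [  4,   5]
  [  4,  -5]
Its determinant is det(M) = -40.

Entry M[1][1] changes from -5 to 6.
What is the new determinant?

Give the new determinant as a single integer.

Answer: 4

Derivation:
det is linear in row 1: changing M[1][1] by delta changes det by delta * cofactor(1,1).
Cofactor C_11 = (-1)^(1+1) * minor(1,1) = 4
Entry delta = 6 - -5 = 11
Det delta = 11 * 4 = 44
New det = -40 + 44 = 4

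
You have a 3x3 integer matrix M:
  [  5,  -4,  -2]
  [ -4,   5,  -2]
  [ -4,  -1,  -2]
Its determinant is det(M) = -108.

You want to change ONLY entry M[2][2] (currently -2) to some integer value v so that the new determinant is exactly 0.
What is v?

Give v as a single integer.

Answer: 10

Derivation:
det is linear in entry M[2][2]: det = old_det + (v - -2) * C_22
Cofactor C_22 = 9
Want det = 0: -108 + (v - -2) * 9 = 0
  (v - -2) = 108 / 9 = 12
  v = -2 + (12) = 10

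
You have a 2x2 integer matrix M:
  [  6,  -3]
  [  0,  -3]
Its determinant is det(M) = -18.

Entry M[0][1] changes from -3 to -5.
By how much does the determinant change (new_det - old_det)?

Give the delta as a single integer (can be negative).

Answer: 0

Derivation:
Cofactor C_01 = 0
Entry delta = -5 - -3 = -2
Det delta = entry_delta * cofactor = -2 * 0 = 0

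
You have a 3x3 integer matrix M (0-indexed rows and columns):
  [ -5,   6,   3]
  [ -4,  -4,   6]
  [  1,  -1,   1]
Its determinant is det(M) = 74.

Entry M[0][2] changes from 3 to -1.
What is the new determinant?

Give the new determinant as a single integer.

Answer: 42

Derivation:
det is linear in row 0: changing M[0][2] by delta changes det by delta * cofactor(0,2).
Cofactor C_02 = (-1)^(0+2) * minor(0,2) = 8
Entry delta = -1 - 3 = -4
Det delta = -4 * 8 = -32
New det = 74 + -32 = 42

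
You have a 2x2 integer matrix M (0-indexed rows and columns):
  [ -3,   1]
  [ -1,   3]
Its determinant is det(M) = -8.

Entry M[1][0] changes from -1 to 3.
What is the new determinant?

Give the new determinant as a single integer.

Answer: -12

Derivation:
det is linear in row 1: changing M[1][0] by delta changes det by delta * cofactor(1,0).
Cofactor C_10 = (-1)^(1+0) * minor(1,0) = -1
Entry delta = 3 - -1 = 4
Det delta = 4 * -1 = -4
New det = -8 + -4 = -12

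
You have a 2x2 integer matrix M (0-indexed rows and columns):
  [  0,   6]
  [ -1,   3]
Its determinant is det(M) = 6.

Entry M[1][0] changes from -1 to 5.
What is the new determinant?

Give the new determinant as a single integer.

det is linear in row 1: changing M[1][0] by delta changes det by delta * cofactor(1,0).
Cofactor C_10 = (-1)^(1+0) * minor(1,0) = -6
Entry delta = 5 - -1 = 6
Det delta = 6 * -6 = -36
New det = 6 + -36 = -30

Answer: -30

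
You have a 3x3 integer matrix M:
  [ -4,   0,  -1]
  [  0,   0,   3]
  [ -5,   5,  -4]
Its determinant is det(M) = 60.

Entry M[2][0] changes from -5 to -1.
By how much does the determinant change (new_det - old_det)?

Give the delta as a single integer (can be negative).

Answer: 0

Derivation:
Cofactor C_20 = 0
Entry delta = -1 - -5 = 4
Det delta = entry_delta * cofactor = 4 * 0 = 0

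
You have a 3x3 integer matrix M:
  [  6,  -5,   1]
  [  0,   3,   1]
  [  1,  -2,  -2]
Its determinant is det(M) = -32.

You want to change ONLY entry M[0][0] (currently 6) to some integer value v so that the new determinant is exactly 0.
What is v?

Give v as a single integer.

det is linear in entry M[0][0]: det = old_det + (v - 6) * C_00
Cofactor C_00 = -4
Want det = 0: -32 + (v - 6) * -4 = 0
  (v - 6) = 32 / -4 = -8
  v = 6 + (-8) = -2

Answer: -2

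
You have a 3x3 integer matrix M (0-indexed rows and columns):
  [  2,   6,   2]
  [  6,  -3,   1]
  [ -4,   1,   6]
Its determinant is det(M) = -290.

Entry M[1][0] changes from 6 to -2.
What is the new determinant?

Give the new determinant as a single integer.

det is linear in row 1: changing M[1][0] by delta changes det by delta * cofactor(1,0).
Cofactor C_10 = (-1)^(1+0) * minor(1,0) = -34
Entry delta = -2 - 6 = -8
Det delta = -8 * -34 = 272
New det = -290 + 272 = -18

Answer: -18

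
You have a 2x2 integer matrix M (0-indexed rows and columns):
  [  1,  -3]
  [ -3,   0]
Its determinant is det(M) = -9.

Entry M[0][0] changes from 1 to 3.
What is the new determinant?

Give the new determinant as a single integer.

Answer: -9

Derivation:
det is linear in row 0: changing M[0][0] by delta changes det by delta * cofactor(0,0).
Cofactor C_00 = (-1)^(0+0) * minor(0,0) = 0
Entry delta = 3 - 1 = 2
Det delta = 2 * 0 = 0
New det = -9 + 0 = -9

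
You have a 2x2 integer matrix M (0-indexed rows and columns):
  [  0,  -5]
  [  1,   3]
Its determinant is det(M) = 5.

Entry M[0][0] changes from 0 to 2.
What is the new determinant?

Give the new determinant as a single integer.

Answer: 11

Derivation:
det is linear in row 0: changing M[0][0] by delta changes det by delta * cofactor(0,0).
Cofactor C_00 = (-1)^(0+0) * minor(0,0) = 3
Entry delta = 2 - 0 = 2
Det delta = 2 * 3 = 6
New det = 5 + 6 = 11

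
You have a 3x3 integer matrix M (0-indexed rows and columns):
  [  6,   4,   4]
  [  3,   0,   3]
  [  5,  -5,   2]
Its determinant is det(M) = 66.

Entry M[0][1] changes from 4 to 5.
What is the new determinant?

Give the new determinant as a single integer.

det is linear in row 0: changing M[0][1] by delta changes det by delta * cofactor(0,1).
Cofactor C_01 = (-1)^(0+1) * minor(0,1) = 9
Entry delta = 5 - 4 = 1
Det delta = 1 * 9 = 9
New det = 66 + 9 = 75

Answer: 75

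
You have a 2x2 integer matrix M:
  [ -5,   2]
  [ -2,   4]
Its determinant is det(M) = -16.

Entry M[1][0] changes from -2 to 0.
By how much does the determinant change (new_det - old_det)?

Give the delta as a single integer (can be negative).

Answer: -4

Derivation:
Cofactor C_10 = -2
Entry delta = 0 - -2 = 2
Det delta = entry_delta * cofactor = 2 * -2 = -4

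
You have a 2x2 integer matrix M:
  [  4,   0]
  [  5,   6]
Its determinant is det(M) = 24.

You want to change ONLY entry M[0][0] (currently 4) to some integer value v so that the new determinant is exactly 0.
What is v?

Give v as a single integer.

Answer: 0

Derivation:
det is linear in entry M[0][0]: det = old_det + (v - 4) * C_00
Cofactor C_00 = 6
Want det = 0: 24 + (v - 4) * 6 = 0
  (v - 4) = -24 / 6 = -4
  v = 4 + (-4) = 0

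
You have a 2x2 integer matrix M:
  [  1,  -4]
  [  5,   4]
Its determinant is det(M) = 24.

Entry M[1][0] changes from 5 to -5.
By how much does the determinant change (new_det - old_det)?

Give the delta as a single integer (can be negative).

Cofactor C_10 = 4
Entry delta = -5 - 5 = -10
Det delta = entry_delta * cofactor = -10 * 4 = -40

Answer: -40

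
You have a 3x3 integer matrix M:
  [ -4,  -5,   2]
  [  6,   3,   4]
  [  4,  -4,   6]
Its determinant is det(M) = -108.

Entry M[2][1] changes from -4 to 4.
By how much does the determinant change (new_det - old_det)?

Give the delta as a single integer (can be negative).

Cofactor C_21 = 28
Entry delta = 4 - -4 = 8
Det delta = entry_delta * cofactor = 8 * 28 = 224

Answer: 224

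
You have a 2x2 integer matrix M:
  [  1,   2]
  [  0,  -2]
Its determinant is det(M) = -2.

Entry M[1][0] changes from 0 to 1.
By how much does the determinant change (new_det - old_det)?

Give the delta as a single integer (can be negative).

Answer: -2

Derivation:
Cofactor C_10 = -2
Entry delta = 1 - 0 = 1
Det delta = entry_delta * cofactor = 1 * -2 = -2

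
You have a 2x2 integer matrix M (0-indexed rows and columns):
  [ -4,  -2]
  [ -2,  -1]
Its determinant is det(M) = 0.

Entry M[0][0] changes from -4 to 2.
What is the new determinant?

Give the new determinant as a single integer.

det is linear in row 0: changing M[0][0] by delta changes det by delta * cofactor(0,0).
Cofactor C_00 = (-1)^(0+0) * minor(0,0) = -1
Entry delta = 2 - -4 = 6
Det delta = 6 * -1 = -6
New det = 0 + -6 = -6

Answer: -6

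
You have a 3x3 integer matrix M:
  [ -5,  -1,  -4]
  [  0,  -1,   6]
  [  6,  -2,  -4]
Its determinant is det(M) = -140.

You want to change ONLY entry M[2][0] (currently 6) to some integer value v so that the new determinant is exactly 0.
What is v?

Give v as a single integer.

Answer: -8

Derivation:
det is linear in entry M[2][0]: det = old_det + (v - 6) * C_20
Cofactor C_20 = -10
Want det = 0: -140 + (v - 6) * -10 = 0
  (v - 6) = 140 / -10 = -14
  v = 6 + (-14) = -8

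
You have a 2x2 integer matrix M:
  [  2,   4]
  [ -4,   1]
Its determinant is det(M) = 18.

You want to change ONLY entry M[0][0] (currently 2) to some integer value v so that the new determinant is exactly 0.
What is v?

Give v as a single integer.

Answer: -16

Derivation:
det is linear in entry M[0][0]: det = old_det + (v - 2) * C_00
Cofactor C_00 = 1
Want det = 0: 18 + (v - 2) * 1 = 0
  (v - 2) = -18 / 1 = -18
  v = 2 + (-18) = -16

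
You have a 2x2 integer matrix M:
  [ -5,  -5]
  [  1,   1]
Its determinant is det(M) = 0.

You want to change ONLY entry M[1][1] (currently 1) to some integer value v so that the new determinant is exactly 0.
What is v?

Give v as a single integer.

det is linear in entry M[1][1]: det = old_det + (v - 1) * C_11
Cofactor C_11 = -5
Want det = 0: 0 + (v - 1) * -5 = 0
  (v - 1) = 0 / -5 = 0
  v = 1 + (0) = 1

Answer: 1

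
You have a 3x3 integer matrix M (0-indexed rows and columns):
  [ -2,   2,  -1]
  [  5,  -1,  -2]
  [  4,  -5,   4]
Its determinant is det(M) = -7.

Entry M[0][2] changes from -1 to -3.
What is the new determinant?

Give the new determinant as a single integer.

Answer: 35

Derivation:
det is linear in row 0: changing M[0][2] by delta changes det by delta * cofactor(0,2).
Cofactor C_02 = (-1)^(0+2) * minor(0,2) = -21
Entry delta = -3 - -1 = -2
Det delta = -2 * -21 = 42
New det = -7 + 42 = 35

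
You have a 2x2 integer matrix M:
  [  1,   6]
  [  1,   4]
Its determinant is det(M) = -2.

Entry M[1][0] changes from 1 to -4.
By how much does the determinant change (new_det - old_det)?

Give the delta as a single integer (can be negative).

Answer: 30

Derivation:
Cofactor C_10 = -6
Entry delta = -4 - 1 = -5
Det delta = entry_delta * cofactor = -5 * -6 = 30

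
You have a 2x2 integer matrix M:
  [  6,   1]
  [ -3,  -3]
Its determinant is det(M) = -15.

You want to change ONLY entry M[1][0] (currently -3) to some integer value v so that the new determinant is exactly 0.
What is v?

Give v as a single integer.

det is linear in entry M[1][0]: det = old_det + (v - -3) * C_10
Cofactor C_10 = -1
Want det = 0: -15 + (v - -3) * -1 = 0
  (v - -3) = 15 / -1 = -15
  v = -3 + (-15) = -18

Answer: -18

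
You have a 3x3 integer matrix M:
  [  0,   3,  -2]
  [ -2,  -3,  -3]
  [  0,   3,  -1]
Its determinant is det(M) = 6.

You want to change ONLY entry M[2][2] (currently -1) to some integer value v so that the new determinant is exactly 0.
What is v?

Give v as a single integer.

det is linear in entry M[2][2]: det = old_det + (v - -1) * C_22
Cofactor C_22 = 6
Want det = 0: 6 + (v - -1) * 6 = 0
  (v - -1) = -6 / 6 = -1
  v = -1 + (-1) = -2

Answer: -2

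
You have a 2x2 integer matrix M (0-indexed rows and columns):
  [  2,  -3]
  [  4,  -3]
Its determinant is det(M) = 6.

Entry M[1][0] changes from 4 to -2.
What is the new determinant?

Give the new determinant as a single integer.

det is linear in row 1: changing M[1][0] by delta changes det by delta * cofactor(1,0).
Cofactor C_10 = (-1)^(1+0) * minor(1,0) = 3
Entry delta = -2 - 4 = -6
Det delta = -6 * 3 = -18
New det = 6 + -18 = -12

Answer: -12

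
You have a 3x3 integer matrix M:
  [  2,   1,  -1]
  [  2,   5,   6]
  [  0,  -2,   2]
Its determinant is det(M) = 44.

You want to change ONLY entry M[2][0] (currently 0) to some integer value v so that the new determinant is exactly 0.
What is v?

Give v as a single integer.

Answer: -4

Derivation:
det is linear in entry M[2][0]: det = old_det + (v - 0) * C_20
Cofactor C_20 = 11
Want det = 0: 44 + (v - 0) * 11 = 0
  (v - 0) = -44 / 11 = -4
  v = 0 + (-4) = -4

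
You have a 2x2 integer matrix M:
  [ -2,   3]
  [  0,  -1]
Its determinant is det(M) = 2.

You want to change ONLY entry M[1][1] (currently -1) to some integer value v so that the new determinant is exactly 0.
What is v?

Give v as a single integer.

det is linear in entry M[1][1]: det = old_det + (v - -1) * C_11
Cofactor C_11 = -2
Want det = 0: 2 + (v - -1) * -2 = 0
  (v - -1) = -2 / -2 = 1
  v = -1 + (1) = 0

Answer: 0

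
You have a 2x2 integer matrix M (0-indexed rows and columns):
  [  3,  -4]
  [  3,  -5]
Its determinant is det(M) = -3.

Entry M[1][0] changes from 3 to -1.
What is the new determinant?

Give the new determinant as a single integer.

det is linear in row 1: changing M[1][0] by delta changes det by delta * cofactor(1,0).
Cofactor C_10 = (-1)^(1+0) * minor(1,0) = 4
Entry delta = -1 - 3 = -4
Det delta = -4 * 4 = -16
New det = -3 + -16 = -19

Answer: -19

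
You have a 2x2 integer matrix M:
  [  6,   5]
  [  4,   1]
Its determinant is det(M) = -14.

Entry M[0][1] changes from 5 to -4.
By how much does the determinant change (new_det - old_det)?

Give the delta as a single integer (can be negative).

Cofactor C_01 = -4
Entry delta = -4 - 5 = -9
Det delta = entry_delta * cofactor = -9 * -4 = 36

Answer: 36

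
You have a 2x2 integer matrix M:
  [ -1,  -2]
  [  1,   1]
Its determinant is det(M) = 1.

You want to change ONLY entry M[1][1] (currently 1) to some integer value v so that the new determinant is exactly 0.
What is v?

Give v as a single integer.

Answer: 2

Derivation:
det is linear in entry M[1][1]: det = old_det + (v - 1) * C_11
Cofactor C_11 = -1
Want det = 0: 1 + (v - 1) * -1 = 0
  (v - 1) = -1 / -1 = 1
  v = 1 + (1) = 2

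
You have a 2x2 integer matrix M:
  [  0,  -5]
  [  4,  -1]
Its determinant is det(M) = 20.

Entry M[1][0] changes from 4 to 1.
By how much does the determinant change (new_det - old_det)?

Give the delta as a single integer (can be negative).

Answer: -15

Derivation:
Cofactor C_10 = 5
Entry delta = 1 - 4 = -3
Det delta = entry_delta * cofactor = -3 * 5 = -15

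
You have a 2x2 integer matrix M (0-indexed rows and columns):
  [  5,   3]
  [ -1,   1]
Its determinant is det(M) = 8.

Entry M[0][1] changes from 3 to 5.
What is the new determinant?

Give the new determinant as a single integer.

Answer: 10

Derivation:
det is linear in row 0: changing M[0][1] by delta changes det by delta * cofactor(0,1).
Cofactor C_01 = (-1)^(0+1) * minor(0,1) = 1
Entry delta = 5 - 3 = 2
Det delta = 2 * 1 = 2
New det = 8 + 2 = 10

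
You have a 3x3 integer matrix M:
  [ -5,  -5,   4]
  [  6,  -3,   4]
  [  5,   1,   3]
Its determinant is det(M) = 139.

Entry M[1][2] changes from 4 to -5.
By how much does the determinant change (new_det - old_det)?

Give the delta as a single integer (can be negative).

Cofactor C_12 = -20
Entry delta = -5 - 4 = -9
Det delta = entry_delta * cofactor = -9 * -20 = 180

Answer: 180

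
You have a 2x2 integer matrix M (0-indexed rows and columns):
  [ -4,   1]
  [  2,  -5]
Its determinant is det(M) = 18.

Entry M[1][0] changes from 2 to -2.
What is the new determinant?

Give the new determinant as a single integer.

det is linear in row 1: changing M[1][0] by delta changes det by delta * cofactor(1,0).
Cofactor C_10 = (-1)^(1+0) * minor(1,0) = -1
Entry delta = -2 - 2 = -4
Det delta = -4 * -1 = 4
New det = 18 + 4 = 22

Answer: 22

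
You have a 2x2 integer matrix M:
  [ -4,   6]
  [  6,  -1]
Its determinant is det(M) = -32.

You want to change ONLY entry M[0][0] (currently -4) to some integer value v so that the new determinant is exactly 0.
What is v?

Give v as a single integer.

det is linear in entry M[0][0]: det = old_det + (v - -4) * C_00
Cofactor C_00 = -1
Want det = 0: -32 + (v - -4) * -1 = 0
  (v - -4) = 32 / -1 = -32
  v = -4 + (-32) = -36

Answer: -36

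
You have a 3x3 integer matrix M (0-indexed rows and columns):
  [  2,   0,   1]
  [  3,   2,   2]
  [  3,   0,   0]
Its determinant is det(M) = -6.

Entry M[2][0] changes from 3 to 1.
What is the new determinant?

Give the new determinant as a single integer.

Answer: -2

Derivation:
det is linear in row 2: changing M[2][0] by delta changes det by delta * cofactor(2,0).
Cofactor C_20 = (-1)^(2+0) * minor(2,0) = -2
Entry delta = 1 - 3 = -2
Det delta = -2 * -2 = 4
New det = -6 + 4 = -2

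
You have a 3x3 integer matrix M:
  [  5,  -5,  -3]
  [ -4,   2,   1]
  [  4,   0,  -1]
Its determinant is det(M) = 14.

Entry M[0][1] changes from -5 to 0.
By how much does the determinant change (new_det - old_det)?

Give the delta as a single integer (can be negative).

Answer: 0

Derivation:
Cofactor C_01 = 0
Entry delta = 0 - -5 = 5
Det delta = entry_delta * cofactor = 5 * 0 = 0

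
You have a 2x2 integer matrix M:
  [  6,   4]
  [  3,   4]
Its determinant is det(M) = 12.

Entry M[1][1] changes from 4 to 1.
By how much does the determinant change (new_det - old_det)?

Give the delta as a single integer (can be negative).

Answer: -18

Derivation:
Cofactor C_11 = 6
Entry delta = 1 - 4 = -3
Det delta = entry_delta * cofactor = -3 * 6 = -18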